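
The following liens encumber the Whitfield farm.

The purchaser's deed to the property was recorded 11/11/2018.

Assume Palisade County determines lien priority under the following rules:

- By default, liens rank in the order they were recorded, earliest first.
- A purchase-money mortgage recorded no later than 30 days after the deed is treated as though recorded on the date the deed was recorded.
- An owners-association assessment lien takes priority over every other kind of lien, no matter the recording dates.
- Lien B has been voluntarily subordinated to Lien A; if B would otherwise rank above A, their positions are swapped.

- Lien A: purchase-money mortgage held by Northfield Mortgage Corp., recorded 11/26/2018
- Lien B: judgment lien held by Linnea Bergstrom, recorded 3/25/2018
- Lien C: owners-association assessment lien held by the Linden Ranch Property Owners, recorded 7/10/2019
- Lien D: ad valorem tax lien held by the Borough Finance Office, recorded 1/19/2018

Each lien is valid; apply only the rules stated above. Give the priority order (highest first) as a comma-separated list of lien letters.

Effective dates: A relates back to the deed date 11/11/2018.
C is an owners-association assessment lien and takes priority over every other lien.
Remaining liens by effective date: D (1/19/2018), B (3/25/2018), A (11/11/2018).
B is senior to A before the subordination, so the two trade places.

C, D, A, B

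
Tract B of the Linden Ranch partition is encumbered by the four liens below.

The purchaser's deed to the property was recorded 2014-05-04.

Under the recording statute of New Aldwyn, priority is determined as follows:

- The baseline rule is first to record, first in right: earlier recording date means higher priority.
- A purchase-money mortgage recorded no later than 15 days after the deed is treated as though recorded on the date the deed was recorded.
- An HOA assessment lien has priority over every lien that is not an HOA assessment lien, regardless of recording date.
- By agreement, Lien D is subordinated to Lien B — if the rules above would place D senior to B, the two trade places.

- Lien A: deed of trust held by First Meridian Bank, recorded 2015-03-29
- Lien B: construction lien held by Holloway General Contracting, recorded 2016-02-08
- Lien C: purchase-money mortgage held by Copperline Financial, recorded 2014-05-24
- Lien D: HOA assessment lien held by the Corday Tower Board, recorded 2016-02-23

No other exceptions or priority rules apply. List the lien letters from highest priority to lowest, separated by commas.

First, effective dates: C missed the 15-day window (20 days after the deed), so its recording date stands.
D is an HOA assessment lien and takes priority over every other lien.
Among the remaining liens, by effective date: C (2014-05-24), A (2015-03-29), B (2016-02-08).
The subordination applies — D was senior to B — so D and B swap.

B, C, A, D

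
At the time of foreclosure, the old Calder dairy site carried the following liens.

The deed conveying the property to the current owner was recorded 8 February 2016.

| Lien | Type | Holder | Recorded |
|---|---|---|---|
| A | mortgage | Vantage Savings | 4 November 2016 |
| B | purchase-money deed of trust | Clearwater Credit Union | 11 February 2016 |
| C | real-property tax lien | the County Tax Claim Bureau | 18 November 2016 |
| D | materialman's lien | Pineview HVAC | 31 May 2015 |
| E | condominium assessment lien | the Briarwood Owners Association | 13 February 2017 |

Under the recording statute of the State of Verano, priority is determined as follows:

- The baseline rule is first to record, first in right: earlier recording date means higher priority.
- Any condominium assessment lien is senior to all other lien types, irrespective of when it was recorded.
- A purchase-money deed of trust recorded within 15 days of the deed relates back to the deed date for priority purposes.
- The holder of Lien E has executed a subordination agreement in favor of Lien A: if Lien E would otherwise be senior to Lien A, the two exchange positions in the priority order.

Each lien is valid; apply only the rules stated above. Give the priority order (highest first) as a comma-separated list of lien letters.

Adjusting effective dates: B's effective date is the deed date, 8 February 2016.
E, as a condominium assessment lien, has superpriority and ranks first.
Among the remaining liens, by effective date: D (31 May 2015), B (8 February 2016), A (4 November 2016), C (18 November 2016).
The subordination applies — E was senior to A — so E and A swap.

A, D, B, E, C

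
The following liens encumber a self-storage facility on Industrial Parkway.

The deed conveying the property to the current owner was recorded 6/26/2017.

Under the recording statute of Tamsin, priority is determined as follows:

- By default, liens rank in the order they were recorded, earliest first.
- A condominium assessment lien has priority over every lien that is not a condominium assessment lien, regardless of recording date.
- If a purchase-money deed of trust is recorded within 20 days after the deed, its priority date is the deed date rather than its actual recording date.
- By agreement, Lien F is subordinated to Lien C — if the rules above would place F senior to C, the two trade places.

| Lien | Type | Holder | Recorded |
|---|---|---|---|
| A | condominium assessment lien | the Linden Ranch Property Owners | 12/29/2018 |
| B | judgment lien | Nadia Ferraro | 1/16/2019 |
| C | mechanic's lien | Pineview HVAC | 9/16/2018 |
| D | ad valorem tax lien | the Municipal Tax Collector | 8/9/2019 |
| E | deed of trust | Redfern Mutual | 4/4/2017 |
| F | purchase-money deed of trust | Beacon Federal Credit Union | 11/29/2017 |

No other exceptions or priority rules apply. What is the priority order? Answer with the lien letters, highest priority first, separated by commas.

Effective dates: F was recorded 156 days after the deed, outside the 20-day window, so it keeps its recording date.
A is a condominium assessment lien and takes priority over every other lien.
Among the remaining liens, by effective date: E (4/4/2017), F (11/29/2017), C (9/16/2018), B (1/16/2019), D (8/9/2019).
Because F would otherwise rank above C, the subordination swaps them.

A, E, C, F, B, D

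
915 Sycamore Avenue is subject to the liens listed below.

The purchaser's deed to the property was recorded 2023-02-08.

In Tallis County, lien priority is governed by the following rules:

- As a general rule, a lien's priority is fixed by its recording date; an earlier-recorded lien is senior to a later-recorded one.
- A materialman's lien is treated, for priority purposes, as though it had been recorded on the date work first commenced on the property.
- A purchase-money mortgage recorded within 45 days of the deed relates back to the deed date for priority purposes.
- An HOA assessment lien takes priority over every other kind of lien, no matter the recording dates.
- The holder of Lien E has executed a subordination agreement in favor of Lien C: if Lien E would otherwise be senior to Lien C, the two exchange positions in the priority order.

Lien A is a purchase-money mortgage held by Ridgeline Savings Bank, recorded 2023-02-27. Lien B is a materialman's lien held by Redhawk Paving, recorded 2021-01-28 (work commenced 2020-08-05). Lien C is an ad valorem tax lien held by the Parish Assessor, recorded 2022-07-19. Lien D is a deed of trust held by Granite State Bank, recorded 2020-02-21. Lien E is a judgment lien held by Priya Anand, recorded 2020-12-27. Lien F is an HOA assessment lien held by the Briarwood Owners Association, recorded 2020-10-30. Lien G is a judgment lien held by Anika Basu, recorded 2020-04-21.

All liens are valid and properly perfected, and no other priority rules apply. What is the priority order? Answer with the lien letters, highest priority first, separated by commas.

Adjusting effective dates: A relates back to the deed date 2023-02-08; B relates back to 2020-08-05 (work commenced).
F, as an HOA assessment lien, has superpriority and ranks first.
Remaining liens by effective date: D (2020-02-21), G (2020-04-21), B (2020-08-05), E (2020-12-27), C (2022-07-19), A (2023-02-08).
Because E would otherwise rank above C, the subordination swaps them.

F, D, G, B, C, E, A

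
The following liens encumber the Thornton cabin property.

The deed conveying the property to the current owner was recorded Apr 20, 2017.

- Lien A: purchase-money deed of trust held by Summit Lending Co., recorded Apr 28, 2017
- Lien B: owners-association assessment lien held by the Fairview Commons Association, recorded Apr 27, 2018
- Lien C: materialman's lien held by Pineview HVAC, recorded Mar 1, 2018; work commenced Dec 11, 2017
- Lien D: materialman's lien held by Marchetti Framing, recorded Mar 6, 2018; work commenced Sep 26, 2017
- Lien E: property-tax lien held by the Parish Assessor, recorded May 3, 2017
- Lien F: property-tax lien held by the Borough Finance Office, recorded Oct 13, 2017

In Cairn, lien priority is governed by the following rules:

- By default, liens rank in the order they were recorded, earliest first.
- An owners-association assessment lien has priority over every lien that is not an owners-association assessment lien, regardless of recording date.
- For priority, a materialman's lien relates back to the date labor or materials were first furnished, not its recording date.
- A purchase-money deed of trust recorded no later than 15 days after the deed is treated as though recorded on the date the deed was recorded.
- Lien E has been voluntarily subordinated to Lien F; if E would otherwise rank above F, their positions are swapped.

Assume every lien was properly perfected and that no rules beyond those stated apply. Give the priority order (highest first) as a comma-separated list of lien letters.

Adjusting effective dates: A's effective date is the deed date, Apr 20, 2017; C relates back to Dec 11, 2017 (work commenced); D's effective date is Sep 26, 2017, when work began.
B, as an owners-association assessment lien, has superpriority and ranks first.
Among the remaining liens, by effective date: A (Apr 20, 2017), E (May 3, 2017), D (Sep 26, 2017), F (Oct 13, 2017), C (Dec 11, 2017).
E would otherwise be senior to F, so under the subordination agreement E and F exchange positions.

B, A, F, D, E, C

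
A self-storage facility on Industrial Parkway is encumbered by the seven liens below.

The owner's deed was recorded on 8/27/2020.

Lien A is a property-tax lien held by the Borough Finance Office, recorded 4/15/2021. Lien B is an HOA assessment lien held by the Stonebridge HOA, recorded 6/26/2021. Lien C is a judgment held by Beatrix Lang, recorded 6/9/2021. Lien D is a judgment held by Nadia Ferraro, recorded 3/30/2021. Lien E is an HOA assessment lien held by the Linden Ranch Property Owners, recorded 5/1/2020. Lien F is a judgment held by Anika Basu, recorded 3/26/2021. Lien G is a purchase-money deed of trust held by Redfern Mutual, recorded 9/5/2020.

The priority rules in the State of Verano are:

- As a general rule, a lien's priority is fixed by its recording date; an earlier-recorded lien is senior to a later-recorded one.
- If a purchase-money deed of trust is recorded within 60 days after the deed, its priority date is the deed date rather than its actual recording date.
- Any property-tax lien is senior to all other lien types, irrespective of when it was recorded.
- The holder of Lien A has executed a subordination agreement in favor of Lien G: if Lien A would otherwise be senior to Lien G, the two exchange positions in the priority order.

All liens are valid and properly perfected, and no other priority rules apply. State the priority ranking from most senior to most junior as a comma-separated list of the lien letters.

G, E, A, F, D, C, B

First, effective dates: G was recorded within the 60-day window, so its effective date is the deed date 8/27/2020.
A is a property-tax lien and takes priority over every other lien.
The other liens, earliest effective date first: E (5/1/2020), G (8/27/2020), F (3/26/2021), D (3/30/2021), C (6/9/2021), B (6/26/2021).
A would otherwise be senior to G, so under the subordination agreement A and G exchange positions.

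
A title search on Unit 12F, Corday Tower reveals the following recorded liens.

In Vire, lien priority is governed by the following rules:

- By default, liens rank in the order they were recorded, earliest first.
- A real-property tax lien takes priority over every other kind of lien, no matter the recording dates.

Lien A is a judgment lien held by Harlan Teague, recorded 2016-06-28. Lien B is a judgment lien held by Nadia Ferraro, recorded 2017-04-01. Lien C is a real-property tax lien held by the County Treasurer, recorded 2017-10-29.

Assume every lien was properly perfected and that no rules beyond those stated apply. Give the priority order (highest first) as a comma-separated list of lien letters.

C, A, B

As a real-property tax lien, C is senior to every other lien.
Ordering the rest by effective date: A (2016-06-28), B (2017-04-01).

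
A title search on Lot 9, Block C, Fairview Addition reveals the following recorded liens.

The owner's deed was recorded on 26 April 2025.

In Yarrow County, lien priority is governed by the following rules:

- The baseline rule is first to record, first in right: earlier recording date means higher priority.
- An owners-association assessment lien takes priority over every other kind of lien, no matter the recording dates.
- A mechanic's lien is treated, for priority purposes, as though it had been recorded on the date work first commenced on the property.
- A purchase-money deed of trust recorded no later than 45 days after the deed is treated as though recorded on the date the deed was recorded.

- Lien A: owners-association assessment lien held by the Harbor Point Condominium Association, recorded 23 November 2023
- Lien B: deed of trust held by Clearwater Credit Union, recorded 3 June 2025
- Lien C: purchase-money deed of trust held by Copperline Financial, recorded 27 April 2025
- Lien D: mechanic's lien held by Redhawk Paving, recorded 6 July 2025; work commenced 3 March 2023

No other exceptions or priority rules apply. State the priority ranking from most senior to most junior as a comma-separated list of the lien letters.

Effective dates: C relates back to the deed date 26 April 2025; D is treated as recorded 3 March 2023, the work-commencement date.
A is an owners-association assessment lien and takes priority over every other lien.
Ordering the rest by effective date: D (3 March 2023), C (26 April 2025), B (3 June 2025).

A, D, C, B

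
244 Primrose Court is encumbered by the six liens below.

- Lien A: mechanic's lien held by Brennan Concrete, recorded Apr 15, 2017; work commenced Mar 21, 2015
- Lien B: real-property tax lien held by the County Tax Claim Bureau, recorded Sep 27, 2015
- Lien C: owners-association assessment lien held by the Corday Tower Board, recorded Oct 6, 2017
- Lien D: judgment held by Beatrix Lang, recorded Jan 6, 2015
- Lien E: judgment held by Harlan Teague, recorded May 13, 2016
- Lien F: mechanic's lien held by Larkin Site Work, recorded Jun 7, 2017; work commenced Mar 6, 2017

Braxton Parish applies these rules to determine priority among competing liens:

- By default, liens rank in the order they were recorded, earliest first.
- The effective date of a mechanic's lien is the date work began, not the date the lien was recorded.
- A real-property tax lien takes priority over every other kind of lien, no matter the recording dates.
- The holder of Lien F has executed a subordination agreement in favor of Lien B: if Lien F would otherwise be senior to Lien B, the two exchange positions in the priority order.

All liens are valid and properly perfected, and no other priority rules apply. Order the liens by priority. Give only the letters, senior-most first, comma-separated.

Adjusting effective dates: A's effective date is Mar 21, 2015, when work began; F is treated as recorded Mar 6, 2017, the work-commencement date.
B is a real-property tax lien and takes priority over every other lien.
Ordering the rest by effective date: D (Jan 6, 2015), A (Mar 21, 2015), E (May 13, 2016), F (Mar 6, 2017), C (Oct 6, 2017).
Since F is not senior to B, the subordination leaves the order unchanged.

B, D, A, E, F, C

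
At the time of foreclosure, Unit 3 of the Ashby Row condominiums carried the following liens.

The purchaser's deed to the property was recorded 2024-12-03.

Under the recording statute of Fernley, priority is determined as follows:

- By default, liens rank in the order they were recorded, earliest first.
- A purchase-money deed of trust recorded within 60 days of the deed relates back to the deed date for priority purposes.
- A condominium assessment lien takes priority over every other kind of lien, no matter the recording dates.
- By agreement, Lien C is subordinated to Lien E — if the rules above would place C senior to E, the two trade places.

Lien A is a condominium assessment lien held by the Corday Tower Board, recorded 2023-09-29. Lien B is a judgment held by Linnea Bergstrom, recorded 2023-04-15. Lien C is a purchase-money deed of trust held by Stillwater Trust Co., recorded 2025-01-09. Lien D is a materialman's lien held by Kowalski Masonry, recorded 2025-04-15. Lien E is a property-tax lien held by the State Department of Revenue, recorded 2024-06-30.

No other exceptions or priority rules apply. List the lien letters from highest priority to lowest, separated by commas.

A, B, E, C, D

Effective dates: C relates back to the deed date 2024-12-03.
As a condominium assessment lien, A is senior to every other lien.
The other liens, earliest effective date first: B (2023-04-15), E (2024-06-30), C (2024-12-03), D (2025-04-15).
C is already junior to E, so the subordination agreement changes nothing.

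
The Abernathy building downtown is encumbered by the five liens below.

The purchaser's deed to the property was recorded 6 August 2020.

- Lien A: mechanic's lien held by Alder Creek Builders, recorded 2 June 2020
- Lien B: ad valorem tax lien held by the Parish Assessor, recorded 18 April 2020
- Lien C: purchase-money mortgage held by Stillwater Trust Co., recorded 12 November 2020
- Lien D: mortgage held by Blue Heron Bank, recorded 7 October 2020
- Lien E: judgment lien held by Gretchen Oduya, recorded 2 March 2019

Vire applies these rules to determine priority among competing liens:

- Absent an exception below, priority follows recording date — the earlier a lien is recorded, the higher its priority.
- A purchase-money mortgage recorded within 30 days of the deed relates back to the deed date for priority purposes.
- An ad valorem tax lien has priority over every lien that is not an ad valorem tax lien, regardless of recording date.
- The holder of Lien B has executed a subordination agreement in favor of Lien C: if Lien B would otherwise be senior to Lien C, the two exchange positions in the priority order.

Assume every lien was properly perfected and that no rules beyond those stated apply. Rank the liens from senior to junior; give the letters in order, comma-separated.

C, E, A, D, B

Adjusting effective dates: C was recorded 98 days after the deed, outside the 30-day window, so it keeps its recording date.
B is an ad valorem tax lien and takes priority over every other lien.
Ordering the rest by effective date: E (2 March 2019), A (2 June 2020), D (7 October 2020), C (12 November 2020).
Because B would otherwise rank above C, the subordination swaps them.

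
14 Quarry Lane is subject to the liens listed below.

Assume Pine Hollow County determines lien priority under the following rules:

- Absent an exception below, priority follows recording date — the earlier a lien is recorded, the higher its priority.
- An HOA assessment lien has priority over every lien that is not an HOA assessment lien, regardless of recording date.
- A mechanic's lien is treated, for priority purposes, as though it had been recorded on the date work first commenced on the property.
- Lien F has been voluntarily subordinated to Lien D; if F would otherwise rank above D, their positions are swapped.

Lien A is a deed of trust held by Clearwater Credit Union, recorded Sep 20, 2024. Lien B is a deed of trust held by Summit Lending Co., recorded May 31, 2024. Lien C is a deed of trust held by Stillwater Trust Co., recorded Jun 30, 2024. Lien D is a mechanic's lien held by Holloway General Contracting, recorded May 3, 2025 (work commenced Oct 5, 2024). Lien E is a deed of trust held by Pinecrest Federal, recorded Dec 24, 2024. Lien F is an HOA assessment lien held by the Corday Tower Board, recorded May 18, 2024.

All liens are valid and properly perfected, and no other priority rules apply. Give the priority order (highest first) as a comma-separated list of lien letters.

D, B, C, A, F, E

Effective dates: D relates back to Oct 5, 2024 (work commenced).
F, as an HOA assessment lien, has superpriority and ranks first.
The other liens, earliest effective date first: B (May 31, 2024), C (Jun 30, 2024), A (Sep 20, 2024), D (Oct 5, 2024), E (Dec 24, 2024).
The subordination applies — F was senior to D — so F and D swap.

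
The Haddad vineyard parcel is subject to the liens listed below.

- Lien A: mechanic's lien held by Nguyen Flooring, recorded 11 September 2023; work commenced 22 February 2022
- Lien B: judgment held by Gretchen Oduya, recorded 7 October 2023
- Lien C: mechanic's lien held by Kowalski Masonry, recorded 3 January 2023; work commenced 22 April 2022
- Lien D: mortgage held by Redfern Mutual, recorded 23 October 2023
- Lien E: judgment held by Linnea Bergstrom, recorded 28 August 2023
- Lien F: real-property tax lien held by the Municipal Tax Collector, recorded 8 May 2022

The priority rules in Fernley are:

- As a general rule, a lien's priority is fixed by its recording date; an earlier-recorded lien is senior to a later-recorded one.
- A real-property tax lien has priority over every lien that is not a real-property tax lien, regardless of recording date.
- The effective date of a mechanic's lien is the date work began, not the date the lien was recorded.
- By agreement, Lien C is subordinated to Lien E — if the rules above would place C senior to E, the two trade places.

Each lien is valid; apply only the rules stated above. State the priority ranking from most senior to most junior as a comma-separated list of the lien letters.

First, effective dates: A is treated as recorded 22 February 2022, the work-commencement date; C is treated as recorded 22 April 2022, the work-commencement date.
F is a real-property tax lien and takes priority over every other lien.
Ordering the rest by effective date: A (22 February 2022), C (22 April 2022), E (28 August 2023), B (7 October 2023), D (23 October 2023).
Because C would otherwise rank above E, the subordination swaps them.

F, A, E, C, B, D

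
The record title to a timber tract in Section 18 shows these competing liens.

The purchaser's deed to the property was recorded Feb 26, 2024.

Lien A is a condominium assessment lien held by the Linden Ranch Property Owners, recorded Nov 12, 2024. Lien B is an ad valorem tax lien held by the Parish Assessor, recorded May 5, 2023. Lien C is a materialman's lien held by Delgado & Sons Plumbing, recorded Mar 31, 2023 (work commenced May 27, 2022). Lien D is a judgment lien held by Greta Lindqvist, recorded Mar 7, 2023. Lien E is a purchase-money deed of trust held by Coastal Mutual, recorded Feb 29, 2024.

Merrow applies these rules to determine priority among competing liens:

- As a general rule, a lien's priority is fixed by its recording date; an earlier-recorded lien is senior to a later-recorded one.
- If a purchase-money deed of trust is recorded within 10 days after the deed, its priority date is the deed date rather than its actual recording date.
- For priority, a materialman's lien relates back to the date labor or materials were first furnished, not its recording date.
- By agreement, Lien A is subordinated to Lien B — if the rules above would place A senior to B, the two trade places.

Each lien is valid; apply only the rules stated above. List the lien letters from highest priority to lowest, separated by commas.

C, D, B, E, A

Effective dates after the stated exceptions: C is treated as recorded May 27, 2022, the work-commencement date; E relates back to the deed date Feb 26, 2024.
By effective date, earliest first: C (May 27, 2022), D (Mar 7, 2023), B (May 5, 2023), E (Feb 26, 2024), A (Nov 12, 2024).
Since A is not senior to B, the subordination leaves the order unchanged.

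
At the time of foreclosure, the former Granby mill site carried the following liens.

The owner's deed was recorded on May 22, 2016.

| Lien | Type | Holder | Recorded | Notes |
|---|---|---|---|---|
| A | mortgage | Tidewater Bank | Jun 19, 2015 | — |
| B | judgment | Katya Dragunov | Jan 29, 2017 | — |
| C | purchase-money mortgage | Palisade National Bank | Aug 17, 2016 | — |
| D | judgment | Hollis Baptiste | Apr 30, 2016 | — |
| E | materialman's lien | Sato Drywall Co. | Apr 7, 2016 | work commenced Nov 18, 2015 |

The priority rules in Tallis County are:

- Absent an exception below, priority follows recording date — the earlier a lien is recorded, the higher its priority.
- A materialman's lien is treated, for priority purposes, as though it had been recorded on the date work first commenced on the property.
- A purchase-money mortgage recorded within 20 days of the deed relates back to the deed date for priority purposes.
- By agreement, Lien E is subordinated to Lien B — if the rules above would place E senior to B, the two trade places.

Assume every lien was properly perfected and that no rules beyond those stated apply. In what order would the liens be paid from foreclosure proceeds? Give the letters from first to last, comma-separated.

A, B, D, C, E

Effective dates: C missed the 20-day window (87 days after the deed), so its recording date stands; E is treated as recorded Nov 18, 2015, the work-commencement date.
Sorted by effective date: A (Jun 19, 2015), E (Nov 18, 2015), D (Apr 30, 2016), C (Aug 17, 2016), B (Jan 29, 2017).
The subordination applies — E was senior to B — so E and B swap.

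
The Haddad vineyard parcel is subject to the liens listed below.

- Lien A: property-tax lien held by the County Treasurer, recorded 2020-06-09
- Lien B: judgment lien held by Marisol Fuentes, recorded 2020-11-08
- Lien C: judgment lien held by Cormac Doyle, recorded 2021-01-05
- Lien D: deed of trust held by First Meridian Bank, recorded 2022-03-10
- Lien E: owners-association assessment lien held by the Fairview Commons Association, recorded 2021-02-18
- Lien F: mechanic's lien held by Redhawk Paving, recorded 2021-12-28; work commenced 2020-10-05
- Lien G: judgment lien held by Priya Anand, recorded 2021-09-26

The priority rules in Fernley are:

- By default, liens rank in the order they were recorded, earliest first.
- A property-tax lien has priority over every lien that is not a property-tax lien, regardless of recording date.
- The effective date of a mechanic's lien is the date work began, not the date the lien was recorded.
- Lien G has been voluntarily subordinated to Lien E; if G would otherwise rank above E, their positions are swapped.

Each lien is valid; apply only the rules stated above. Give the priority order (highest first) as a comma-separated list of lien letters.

Effective dates after the stated exceptions: F is treated as recorded 2020-10-05, the work-commencement date.
As a property-tax lien, A is senior to every other lien.
Among the remaining liens, by effective date: F (2020-10-05), B (2020-11-08), C (2021-01-05), E (2021-02-18), G (2021-09-26), D (2022-03-10).
Since G is not senior to E, the subordination leaves the order unchanged.

A, F, B, C, E, G, D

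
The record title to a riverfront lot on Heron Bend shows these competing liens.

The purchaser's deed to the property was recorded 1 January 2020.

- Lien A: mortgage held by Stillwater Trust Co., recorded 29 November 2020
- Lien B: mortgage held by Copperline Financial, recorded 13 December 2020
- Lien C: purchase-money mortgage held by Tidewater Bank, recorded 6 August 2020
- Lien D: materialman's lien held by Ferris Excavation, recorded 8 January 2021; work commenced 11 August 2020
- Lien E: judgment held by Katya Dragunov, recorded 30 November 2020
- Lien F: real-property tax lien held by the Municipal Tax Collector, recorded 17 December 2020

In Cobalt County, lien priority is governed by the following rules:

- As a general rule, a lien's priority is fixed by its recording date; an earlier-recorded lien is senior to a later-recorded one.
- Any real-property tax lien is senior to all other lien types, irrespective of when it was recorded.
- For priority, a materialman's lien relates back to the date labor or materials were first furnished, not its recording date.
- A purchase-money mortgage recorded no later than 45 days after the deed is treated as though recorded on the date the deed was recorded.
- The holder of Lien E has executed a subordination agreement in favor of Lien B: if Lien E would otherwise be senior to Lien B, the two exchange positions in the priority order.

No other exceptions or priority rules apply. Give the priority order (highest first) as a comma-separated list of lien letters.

Effective dates: C missed the 45-day window (218 days after the deed), so its recording date stands; D's effective date is 11 August 2020, when work began.
As a real-property tax lien, F is senior to every other lien.
Ordering the rest by effective date: C (6 August 2020), D (11 August 2020), A (29 November 2020), E (30 November 2020), B (13 December 2020).
Because E would otherwise rank above B, the subordination swaps them.

F, C, D, A, B, E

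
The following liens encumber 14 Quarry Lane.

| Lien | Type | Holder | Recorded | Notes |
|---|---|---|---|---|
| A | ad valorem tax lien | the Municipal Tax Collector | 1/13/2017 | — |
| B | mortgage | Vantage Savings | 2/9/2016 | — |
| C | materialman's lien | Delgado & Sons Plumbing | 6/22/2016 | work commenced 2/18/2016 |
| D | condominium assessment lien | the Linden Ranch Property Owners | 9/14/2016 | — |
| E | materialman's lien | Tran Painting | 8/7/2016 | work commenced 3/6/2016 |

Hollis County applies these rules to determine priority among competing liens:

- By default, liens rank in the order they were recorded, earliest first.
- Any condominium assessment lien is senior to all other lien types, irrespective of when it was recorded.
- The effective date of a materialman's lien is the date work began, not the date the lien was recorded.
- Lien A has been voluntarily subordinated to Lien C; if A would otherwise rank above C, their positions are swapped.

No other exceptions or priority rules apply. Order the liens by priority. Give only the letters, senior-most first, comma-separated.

Adjusting effective dates: C is treated as recorded 2/18/2016, the work-commencement date; E is treated as recorded 3/6/2016, the work-commencement date.
As a condominium assessment lien, D is senior to every other lien.
The other liens, earliest effective date first: B (2/9/2016), C (2/18/2016), E (3/6/2016), A (1/13/2017).
Since A is not senior to C, the subordination leaves the order unchanged.

D, B, C, E, A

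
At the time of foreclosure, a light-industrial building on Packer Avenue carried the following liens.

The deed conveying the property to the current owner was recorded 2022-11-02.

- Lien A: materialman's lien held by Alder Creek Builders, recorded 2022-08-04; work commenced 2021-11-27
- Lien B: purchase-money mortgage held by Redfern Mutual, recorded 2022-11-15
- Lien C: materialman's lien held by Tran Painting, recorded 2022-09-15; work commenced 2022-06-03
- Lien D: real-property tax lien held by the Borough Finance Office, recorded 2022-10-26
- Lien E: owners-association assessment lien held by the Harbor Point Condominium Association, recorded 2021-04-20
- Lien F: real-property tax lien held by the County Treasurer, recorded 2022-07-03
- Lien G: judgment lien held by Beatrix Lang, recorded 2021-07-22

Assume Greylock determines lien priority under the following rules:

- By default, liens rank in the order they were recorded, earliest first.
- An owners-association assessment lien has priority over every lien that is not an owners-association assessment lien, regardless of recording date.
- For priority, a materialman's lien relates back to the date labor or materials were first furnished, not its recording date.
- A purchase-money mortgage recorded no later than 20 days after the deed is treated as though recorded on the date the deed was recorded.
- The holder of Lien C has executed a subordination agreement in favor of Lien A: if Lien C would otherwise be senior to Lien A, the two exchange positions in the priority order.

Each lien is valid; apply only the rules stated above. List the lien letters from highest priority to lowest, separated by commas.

Effective dates: A's effective date is 2021-11-27, when work began; B was recorded within the 20-day window, so its effective date is the deed date 2022-11-02; C's effective date is 2022-06-03, when work began.
As an owners-association assessment lien, E is senior to every other lien.
The other liens, earliest effective date first: G (2021-07-22), A (2021-11-27), C (2022-06-03), F (2022-07-03), D (2022-10-26), B (2022-11-02).
Since C is not senior to A, the subordination leaves the order unchanged.

E, G, A, C, F, D, B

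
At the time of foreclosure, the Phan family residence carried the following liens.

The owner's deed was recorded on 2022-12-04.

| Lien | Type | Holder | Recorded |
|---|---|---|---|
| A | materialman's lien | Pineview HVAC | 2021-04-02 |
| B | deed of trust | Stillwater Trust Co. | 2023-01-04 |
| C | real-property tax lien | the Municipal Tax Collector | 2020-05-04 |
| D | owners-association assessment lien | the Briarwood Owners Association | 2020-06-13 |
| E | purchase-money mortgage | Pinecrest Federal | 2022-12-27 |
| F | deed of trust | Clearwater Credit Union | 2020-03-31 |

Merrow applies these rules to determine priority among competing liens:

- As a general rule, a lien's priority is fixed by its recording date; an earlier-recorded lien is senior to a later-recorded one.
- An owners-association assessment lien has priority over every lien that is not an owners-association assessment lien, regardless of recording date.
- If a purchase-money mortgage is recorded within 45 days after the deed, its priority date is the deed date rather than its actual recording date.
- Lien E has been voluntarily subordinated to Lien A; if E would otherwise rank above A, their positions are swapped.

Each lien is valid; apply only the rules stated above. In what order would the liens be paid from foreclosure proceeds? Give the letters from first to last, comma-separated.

D, F, C, A, E, B

Effective dates after the stated exceptions: E relates back to the deed date 2022-12-04.
D is an owners-association assessment lien and takes priority over every other lien.
Remaining liens by effective date: F (2020-03-31), C (2020-05-04), A (2021-04-02), E (2022-12-04), B (2023-01-04).
E already ranks below A; the subordination has no effect.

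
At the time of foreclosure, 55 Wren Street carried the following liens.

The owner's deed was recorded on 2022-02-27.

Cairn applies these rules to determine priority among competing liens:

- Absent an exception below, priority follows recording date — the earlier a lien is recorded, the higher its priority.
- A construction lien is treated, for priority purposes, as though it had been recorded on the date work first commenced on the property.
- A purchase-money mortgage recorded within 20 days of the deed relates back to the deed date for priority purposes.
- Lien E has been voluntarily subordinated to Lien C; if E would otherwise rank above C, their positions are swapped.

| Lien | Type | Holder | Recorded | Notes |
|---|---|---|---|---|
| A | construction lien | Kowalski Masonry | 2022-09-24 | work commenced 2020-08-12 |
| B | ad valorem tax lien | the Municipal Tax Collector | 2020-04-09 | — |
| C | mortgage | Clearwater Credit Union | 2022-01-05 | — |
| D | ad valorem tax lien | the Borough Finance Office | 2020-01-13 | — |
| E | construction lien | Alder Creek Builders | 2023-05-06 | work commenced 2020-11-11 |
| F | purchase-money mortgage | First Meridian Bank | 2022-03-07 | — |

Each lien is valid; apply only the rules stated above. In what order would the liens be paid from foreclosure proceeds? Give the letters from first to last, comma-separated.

First, effective dates: A relates back to 2020-08-12 (work commenced); E relates back to 2020-11-11 (work commenced); F was recorded within the 20-day window, so its effective date is the deed date 2022-02-27.
By effective date: D (2020-01-13), B (2020-04-09), A (2020-08-12), E (2020-11-11), C (2022-01-05), F (2022-02-27).
E would otherwise be senior to C, so under the subordination agreement E and C exchange positions.

D, B, A, C, E, F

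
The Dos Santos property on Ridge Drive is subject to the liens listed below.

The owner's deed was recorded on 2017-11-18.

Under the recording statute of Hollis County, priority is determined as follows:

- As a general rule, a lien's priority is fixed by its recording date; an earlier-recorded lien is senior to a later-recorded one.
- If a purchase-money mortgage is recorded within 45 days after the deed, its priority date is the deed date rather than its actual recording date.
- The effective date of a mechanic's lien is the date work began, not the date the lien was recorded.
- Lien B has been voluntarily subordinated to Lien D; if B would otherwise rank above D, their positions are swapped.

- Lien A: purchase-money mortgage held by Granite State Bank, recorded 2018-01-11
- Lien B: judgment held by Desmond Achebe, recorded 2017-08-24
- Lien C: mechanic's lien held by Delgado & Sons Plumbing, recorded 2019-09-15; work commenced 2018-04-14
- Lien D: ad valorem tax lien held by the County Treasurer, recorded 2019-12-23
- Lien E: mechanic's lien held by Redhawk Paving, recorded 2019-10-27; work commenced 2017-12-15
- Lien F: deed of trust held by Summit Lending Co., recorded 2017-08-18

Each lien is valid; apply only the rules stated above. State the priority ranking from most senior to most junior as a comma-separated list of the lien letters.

Effective dates after the stated exceptions: A missed the 45-day window (54 days after the deed), so its recording date stands; C is treated as recorded 2018-04-14, the work-commencement date; E relates back to 2017-12-15 (work commenced).
Ordering by effective date: F (2017-08-18), B (2017-08-24), E (2017-12-15), A (2018-01-11), C (2018-04-14), D (2019-12-23).
Because B would otherwise rank above D, the subordination swaps them.

F, D, E, A, C, B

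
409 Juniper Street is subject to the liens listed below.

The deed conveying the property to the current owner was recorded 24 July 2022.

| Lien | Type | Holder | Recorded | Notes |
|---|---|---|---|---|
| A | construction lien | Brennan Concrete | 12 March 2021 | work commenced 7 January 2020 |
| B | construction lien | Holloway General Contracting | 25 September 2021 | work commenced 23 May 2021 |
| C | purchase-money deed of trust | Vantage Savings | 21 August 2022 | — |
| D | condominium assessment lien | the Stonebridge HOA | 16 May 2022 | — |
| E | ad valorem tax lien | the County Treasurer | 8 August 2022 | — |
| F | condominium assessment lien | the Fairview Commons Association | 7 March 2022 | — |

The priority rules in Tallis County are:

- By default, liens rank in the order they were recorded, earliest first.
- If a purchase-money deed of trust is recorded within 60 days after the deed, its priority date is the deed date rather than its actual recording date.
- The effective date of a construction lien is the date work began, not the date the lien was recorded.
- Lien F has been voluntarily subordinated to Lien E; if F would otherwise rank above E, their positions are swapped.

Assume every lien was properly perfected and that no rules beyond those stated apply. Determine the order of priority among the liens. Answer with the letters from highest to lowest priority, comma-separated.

A, B, E, D, C, F

Effective dates after the stated exceptions: A's effective date is 7 January 2020, when work began; B relates back to 23 May 2021 (work commenced); C was recorded within the 60-day window, so its effective date is the deed date 24 July 2022.
By effective date: A (7 January 2020), B (23 May 2021), F (7 March 2022), D (16 May 2022), C (24 July 2022), E (8 August 2022).
F would otherwise be senior to E, so under the subordination agreement F and E exchange positions.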